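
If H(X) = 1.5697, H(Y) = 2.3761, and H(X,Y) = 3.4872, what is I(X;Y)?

I(X;Y) = H(X) + H(Y) - H(X,Y)
I(X;Y) = 1.5697 + 2.3761 - 3.4872 = 0.4586 bits


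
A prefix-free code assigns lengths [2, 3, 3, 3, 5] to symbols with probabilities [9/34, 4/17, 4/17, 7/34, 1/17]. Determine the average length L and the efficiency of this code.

Average length L = Σ p_i × l_i = 2.8529 bits
Entropy H = 2.1998 bits
Efficiency η = H/L × 100% = 77.11%


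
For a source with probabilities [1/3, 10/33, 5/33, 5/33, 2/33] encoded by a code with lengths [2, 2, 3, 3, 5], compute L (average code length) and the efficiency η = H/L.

Average length L = Σ p_i × l_i = 2.4848 bits
Entropy H = 2.1204 bits
Efficiency η = H/L × 100% = 85.33%


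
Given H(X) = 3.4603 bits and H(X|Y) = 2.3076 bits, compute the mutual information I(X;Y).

I(X;Y) = H(X) - H(X|Y)
I(X;Y) = 3.4603 - 2.3076 = 1.1527 bits


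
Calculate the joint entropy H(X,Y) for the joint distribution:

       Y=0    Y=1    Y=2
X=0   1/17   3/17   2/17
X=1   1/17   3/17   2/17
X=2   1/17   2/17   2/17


H(X,Y) = -Σ p(x,y) log₂ p(x,y)
  p(0,0)=1/17: -0.0588 × log₂(0.0588) = 0.2404
  p(0,1)=3/17: -0.1765 × log₂(0.1765) = 0.4416
  p(0,2)=2/17: -0.1176 × log₂(0.1176) = 0.3632
  p(1,0)=1/17: -0.0588 × log₂(0.0588) = 0.2404
  p(1,1)=3/17: -0.1765 × log₂(0.1765) = 0.4416
  p(1,2)=2/17: -0.1176 × log₂(0.1176) = 0.3632
  p(2,0)=1/17: -0.0588 × log₂(0.0588) = 0.2404
  p(2,1)=2/17: -0.1176 × log₂(0.1176) = 0.3632
  p(2,2)=2/17: -0.1176 × log₂(0.1176) = 0.3632
H(X,Y) = 3.0575 bits


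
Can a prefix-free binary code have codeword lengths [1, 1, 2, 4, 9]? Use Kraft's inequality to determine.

Kraft inequality: Σ 2^(-l_i) ≤ 1 for prefix-free code
Calculating: 2^(-1) + 2^(-1) + 2^(-2) + 2^(-4) + 2^(-9)
= 0.5 + 0.5 + 0.25 + 0.0625 + 0.001953125
= 1.3145
Since 1.3145 > 1, prefix-free code does not exist


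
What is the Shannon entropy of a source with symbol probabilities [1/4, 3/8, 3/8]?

H(X) = -Σ p(x) log₂ p(x)
  -1/4 × log₂(1/4) = 0.5000
  -3/8 × log₂(3/8) = 0.5306
  -3/8 × log₂(3/8) = 0.5306
H(X) = 1.5613 bits


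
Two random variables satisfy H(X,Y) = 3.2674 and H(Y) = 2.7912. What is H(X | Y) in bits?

Chain rule: H(X,Y) = H(X|Y) + H(Y)
H(X|Y) = H(X,Y) - H(Y) = 3.2674 - 2.7912 = 0.4762 bits


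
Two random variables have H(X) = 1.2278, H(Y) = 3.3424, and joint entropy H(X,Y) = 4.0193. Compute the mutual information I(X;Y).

I(X;Y) = H(X) + H(Y) - H(X,Y)
I(X;Y) = 1.2278 + 3.3424 - 4.0193 = 0.5509 bits


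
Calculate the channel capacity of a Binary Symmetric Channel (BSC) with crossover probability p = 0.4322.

For BSC with error probability p:
C = 1 - H(p) where H(p) is binary entropy
H(0.4322) = -0.4322 × log₂(0.4322) - 0.5678 × log₂(0.5678)
H(p) = 0.9867
C = 1 - 0.9867 = 0.0133 bits/use


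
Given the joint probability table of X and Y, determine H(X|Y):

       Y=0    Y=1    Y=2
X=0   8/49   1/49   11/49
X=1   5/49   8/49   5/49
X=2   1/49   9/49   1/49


H(X|Y) = Σ_y p(y) H(X|Y=y)
  p(Y=0) = 2/7, H(X|Y=0) = 1.2638
  p(Y=1) = 18/49, H(X|Y=1) = 1.2516
  p(Y=2) = 17/49, H(X|Y=2) = 1.1661
H(X|Y) = 0.2857×1.2638 + 0.3673×1.2516 + 0.3469×1.1661 = 1.2254 bits


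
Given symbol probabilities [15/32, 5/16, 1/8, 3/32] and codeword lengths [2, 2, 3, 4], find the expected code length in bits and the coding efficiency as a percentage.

Average length L = Σ p_i × l_i = 2.3125 bits
Entropy H = 1.7320 bits
Efficiency η = H/L × 100% = 74.90%


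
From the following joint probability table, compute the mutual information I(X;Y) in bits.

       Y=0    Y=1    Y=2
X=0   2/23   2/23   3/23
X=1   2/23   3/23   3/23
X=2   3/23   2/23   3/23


H(X) = 1.5822, H(Y) = 1.5743, H(X,Y) = 3.1421
I(X;Y) = H(X) + H(Y) - H(X,Y) = 0.0145 bits


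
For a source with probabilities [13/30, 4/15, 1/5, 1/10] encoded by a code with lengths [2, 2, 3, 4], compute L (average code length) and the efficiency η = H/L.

Average length L = Σ p_i × l_i = 2.4000 bits
Entropy H = 1.8279 bits
Efficiency η = H/L × 100% = 76.16%


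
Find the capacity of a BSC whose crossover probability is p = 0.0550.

For BSC with error probability p:
C = 1 - H(p) where H(p) is binary entropy
H(0.0550) = -0.0550 × log₂(0.0550) - 0.9450 × log₂(0.9450)
H(p) = 0.3073
C = 1 - 0.3073 = 0.6927 bits/use


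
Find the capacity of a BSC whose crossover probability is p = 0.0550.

For BSC with error probability p:
C = 1 - H(p) where H(p) is binary entropy
H(0.0550) = -0.0550 × log₂(0.0550) - 0.9450 × log₂(0.9450)
H(p) = 0.3073
C = 1 - 0.3073 = 0.6927 bits/use


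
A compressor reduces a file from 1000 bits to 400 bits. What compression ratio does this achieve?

Compression ratio = Original / Compressed
= 1000 / 400 = 2.50:1


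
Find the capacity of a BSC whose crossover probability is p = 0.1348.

For BSC with error probability p:
C = 1 - H(p) where H(p) is binary entropy
H(0.1348) = -0.1348 × log₂(0.1348) - 0.8652 × log₂(0.8652)
H(p) = 0.5705
C = 1 - 0.5705 = 0.4295 bits/use


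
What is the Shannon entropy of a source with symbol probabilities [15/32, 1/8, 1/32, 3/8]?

H(X) = -Σ p(x) log₂ p(x)
  -15/32 × log₂(15/32) = 0.5124
  -1/8 × log₂(1/8) = 0.3750
  -1/32 × log₂(1/32) = 0.1562
  -3/8 × log₂(3/8) = 0.5306
H(X) = 1.5743 bits


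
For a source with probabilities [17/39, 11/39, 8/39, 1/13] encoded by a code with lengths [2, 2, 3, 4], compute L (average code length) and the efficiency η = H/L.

Average length L = Σ p_i × l_i = 2.3590 bits
Entropy H = 1.7906 bits
Efficiency η = H/L × 100% = 75.91%


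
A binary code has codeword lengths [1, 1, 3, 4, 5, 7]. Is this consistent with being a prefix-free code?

Kraft inequality: Σ 2^(-l_i) ≤ 1 for prefix-free code
Calculating: 2^(-1) + 2^(-1) + 2^(-3) + 2^(-4) + 2^(-5) + 2^(-7)
= 0.5 + 0.5 + 0.125 + 0.0625 + 0.03125 + 0.0078125
= 1.2266
Since 1.2266 > 1, prefix-free code does not exist


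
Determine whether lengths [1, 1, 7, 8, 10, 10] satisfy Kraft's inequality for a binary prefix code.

Kraft inequality: Σ 2^(-l_i) ≤ 1 for prefix-free code
Calculating: 2^(-1) + 2^(-1) + 2^(-7) + 2^(-8) + 2^(-10) + 2^(-10)
= 0.5 + 0.5 + 0.0078125 + 0.00390625 + 0.0009765625 + 0.0009765625
= 1.0137
Since 1.0137 > 1, prefix-free code does not exist


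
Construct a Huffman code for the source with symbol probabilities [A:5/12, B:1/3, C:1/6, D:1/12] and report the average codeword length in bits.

Huffman tree construction:
Combine smallest probabilities repeatedly
Resulting codes:
  A: 0 (length 1)
  B: 11 (length 2)
  C: 101 (length 3)
  D: 100 (length 3)
Average length = Σ p(s) × length(s) = 1.8333 bits


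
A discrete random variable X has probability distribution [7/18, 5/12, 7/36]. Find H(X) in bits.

H(X) = -Σ p(x) log₂ p(x)
  -7/18 × log₂(7/18) = 0.5299
  -5/12 × log₂(5/12) = 0.5263
  -7/36 × log₂(7/36) = 0.4594
H(X) = 1.5155 bits


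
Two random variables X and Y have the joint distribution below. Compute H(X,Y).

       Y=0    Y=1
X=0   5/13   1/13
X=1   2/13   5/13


H(X,Y) = -Σ p(x,y) log₂ p(x,y)
  p(0,0)=5/13: -0.3846 × log₂(0.3846) = 0.5302
  p(0,1)=1/13: -0.0769 × log₂(0.0769) = 0.2846
  p(1,0)=2/13: -0.1538 × log₂(0.1538) = 0.4155
  p(1,1)=5/13: -0.3846 × log₂(0.3846) = 0.5302
H(X,Y) = 1.7605 bits


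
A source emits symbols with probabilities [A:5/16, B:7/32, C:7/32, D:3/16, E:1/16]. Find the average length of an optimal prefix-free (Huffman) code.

Huffman tree construction:
Combine smallest probabilities repeatedly
Resulting codes:
  A: 11 (length 2)
  B: 00 (length 2)
  C: 01 (length 2)
  D: 101 (length 3)
  E: 100 (length 3)
Average length = Σ p(s) × length(s) = 2.2500 bits


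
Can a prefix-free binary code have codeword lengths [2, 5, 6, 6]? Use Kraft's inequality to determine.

Kraft inequality: Σ 2^(-l_i) ≤ 1 for prefix-free code
Calculating: 2^(-2) + 2^(-5) + 2^(-6) + 2^(-6)
= 0.25 + 0.03125 + 0.015625 + 0.015625
= 0.3125
Since 0.3125 ≤ 1, prefix-free code exists


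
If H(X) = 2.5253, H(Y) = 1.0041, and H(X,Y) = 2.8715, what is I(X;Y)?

I(X;Y) = H(X) + H(Y) - H(X,Y)
I(X;Y) = 2.5253 + 1.0041 - 2.8715 = 0.6579 bits


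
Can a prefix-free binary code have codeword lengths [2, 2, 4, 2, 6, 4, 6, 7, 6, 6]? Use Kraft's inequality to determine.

Kraft inequality: Σ 2^(-l_i) ≤ 1 for prefix-free code
Calculating: 2^(-2) + 2^(-2) + 2^(-4) + 2^(-2) + 2^(-6) + 2^(-4) + 2^(-6) + 2^(-7) + 2^(-6) + 2^(-6)
= 0.25 + 0.25 + 0.0625 + 0.25 + 0.015625 + 0.0625 + 0.015625 + 0.0078125 + 0.015625 + 0.015625
= 0.9453
Since 0.9453 ≤ 1, prefix-free code exists


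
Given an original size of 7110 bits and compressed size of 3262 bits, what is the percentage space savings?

Space savings = (1 - Compressed/Original) × 100%
= (1 - 3262/7110) × 100%
= 54.12%


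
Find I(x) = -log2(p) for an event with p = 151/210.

Information content I(x) = -log₂(p(x))
I = -log₂(151/210) = -log₂(0.7190)
I = 0.4758 bits


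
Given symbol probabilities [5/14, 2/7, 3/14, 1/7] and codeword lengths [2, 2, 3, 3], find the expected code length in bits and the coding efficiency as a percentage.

Average length L = Σ p_i × l_i = 2.3571 bits
Entropy H = 1.9242 bits
Efficiency η = H/L × 100% = 81.63%


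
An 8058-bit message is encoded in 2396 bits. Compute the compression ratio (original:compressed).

Compression ratio = Original / Compressed
= 8058 / 2396 = 3.36:1


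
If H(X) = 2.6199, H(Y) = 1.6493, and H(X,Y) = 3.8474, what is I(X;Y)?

I(X;Y) = H(X) + H(Y) - H(X,Y)
I(X;Y) = 2.6199 + 1.6493 - 3.8474 = 0.4218 bits


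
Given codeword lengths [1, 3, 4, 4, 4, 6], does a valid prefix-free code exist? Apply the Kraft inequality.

Kraft inequality: Σ 2^(-l_i) ≤ 1 for prefix-free code
Calculating: 2^(-1) + 2^(-3) + 2^(-4) + 2^(-4) + 2^(-4) + 2^(-6)
= 0.5 + 0.125 + 0.0625 + 0.0625 + 0.0625 + 0.015625
= 0.8281
Since 0.8281 ≤ 1, prefix-free code exists


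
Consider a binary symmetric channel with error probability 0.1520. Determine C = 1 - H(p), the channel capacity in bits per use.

For BSC with error probability p:
C = 1 - H(p) where H(p) is binary entropy
H(0.1520) = -0.1520 × log₂(0.1520) - 0.8480 × log₂(0.8480)
H(p) = 0.6148
C = 1 - 0.6148 = 0.3852 bits/use


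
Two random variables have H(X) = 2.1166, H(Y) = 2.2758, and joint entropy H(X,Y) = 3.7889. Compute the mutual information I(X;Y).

I(X;Y) = H(X) + H(Y) - H(X,Y)
I(X;Y) = 2.1166 + 2.2758 - 3.7889 = 0.6035 bits


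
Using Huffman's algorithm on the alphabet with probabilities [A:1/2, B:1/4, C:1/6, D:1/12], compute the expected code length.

Huffman tree construction:
Combine smallest probabilities repeatedly
Resulting codes:
  A: 0 (length 1)
  B: 10 (length 2)
  C: 111 (length 3)
  D: 110 (length 3)
Average length = Σ p(s) × length(s) = 1.7500 bits


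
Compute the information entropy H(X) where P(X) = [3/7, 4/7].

H(X) = -Σ p(x) log₂ p(x)
  -3/7 × log₂(3/7) = 0.5239
  -4/7 × log₂(4/7) = 0.4613
H(X) = 0.9852 bits


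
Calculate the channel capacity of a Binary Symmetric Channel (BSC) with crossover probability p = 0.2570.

For BSC with error probability p:
C = 1 - H(p) where H(p) is binary entropy
H(0.2570) = -0.2570 × log₂(0.2570) - 0.7430 × log₂(0.7430)
H(p) = 0.8222
C = 1 - 0.8222 = 0.1778 bits/use


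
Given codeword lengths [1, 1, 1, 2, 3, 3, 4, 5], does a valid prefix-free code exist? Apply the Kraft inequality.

Kraft inequality: Σ 2^(-l_i) ≤ 1 for prefix-free code
Calculating: 2^(-1) + 2^(-1) + 2^(-1) + 2^(-2) + 2^(-3) + 2^(-3) + 2^(-4) + 2^(-5)
= 0.5 + 0.5 + 0.5 + 0.25 + 0.125 + 0.125 + 0.0625 + 0.03125
= 2.0938
Since 2.0938 > 1, prefix-free code does not exist


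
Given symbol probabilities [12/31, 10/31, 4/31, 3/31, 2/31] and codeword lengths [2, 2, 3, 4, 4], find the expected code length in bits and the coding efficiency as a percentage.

Average length L = Σ p_i × l_i = 2.4516 bits
Entropy H = 2.0189 bits
Efficiency η = H/L × 100% = 82.35%


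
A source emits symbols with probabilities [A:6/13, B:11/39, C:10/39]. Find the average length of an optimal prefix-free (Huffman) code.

Huffman tree construction:
Combine smallest probabilities repeatedly
Resulting codes:
  A: 0 (length 1)
  B: 11 (length 2)
  C: 10 (length 2)
Average length = Σ p(s) × length(s) = 1.5385 bits


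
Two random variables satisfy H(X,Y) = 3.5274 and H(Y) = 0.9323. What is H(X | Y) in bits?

Chain rule: H(X,Y) = H(X|Y) + H(Y)
H(X|Y) = H(X,Y) - H(Y) = 3.5274 - 0.9323 = 2.5951 bits


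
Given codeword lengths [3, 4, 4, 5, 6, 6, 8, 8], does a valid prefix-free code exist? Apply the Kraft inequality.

Kraft inequality: Σ 2^(-l_i) ≤ 1 for prefix-free code
Calculating: 2^(-3) + 2^(-4) + 2^(-4) + 2^(-5) + 2^(-6) + 2^(-6) + 2^(-8) + 2^(-8)
= 0.125 + 0.0625 + 0.0625 + 0.03125 + 0.015625 + 0.015625 + 0.00390625 + 0.00390625
= 0.3203
Since 0.3203 ≤ 1, prefix-free code exists


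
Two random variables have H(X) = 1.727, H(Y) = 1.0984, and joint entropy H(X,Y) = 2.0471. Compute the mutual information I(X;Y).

I(X;Y) = H(X) + H(Y) - H(X,Y)
I(X;Y) = 1.727 + 1.0984 - 2.0471 = 0.7783 bits


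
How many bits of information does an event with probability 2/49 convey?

Information content I(x) = -log₂(p(x))
I = -log₂(2/49) = -log₂(0.0408)
I = 4.6147 bits


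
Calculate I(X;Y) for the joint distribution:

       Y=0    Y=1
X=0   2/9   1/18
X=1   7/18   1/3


H(X) = 0.8524, H(Y) = 0.9641, H(X,Y) = 1.7721
I(X;Y) = H(X) + H(Y) - H(X,Y) = 0.0444 bits


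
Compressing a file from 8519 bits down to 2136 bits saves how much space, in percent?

Space savings = (1 - Compressed/Original) × 100%
= (1 - 2136/8519) × 100%
= 74.93%


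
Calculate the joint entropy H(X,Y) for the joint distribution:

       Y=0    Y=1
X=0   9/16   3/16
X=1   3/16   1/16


H(X,Y) = -Σ p(x,y) log₂ p(x,y)
  p(0,0)=9/16: -0.5625 × log₂(0.5625) = 0.4669
  p(0,1)=3/16: -0.1875 × log₂(0.1875) = 0.4528
  p(1,0)=3/16: -0.1875 × log₂(0.1875) = 0.4528
  p(1,1)=1/16: -0.0625 × log₂(0.0625) = 0.2500
H(X,Y) = 1.6226 bits


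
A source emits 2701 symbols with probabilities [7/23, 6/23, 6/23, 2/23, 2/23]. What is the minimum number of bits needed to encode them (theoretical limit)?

Entropy H = 2.1466 bits/symbol
Minimum bits = H × n = 2.1466 × 2701
= 5797.86 bits


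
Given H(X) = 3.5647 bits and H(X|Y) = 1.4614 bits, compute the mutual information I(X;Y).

I(X;Y) = H(X) - H(X|Y)
I(X;Y) = 3.5647 - 1.4614 = 2.1033 bits


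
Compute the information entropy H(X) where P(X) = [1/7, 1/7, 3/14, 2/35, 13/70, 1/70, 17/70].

H(X) = -Σ p(x) log₂ p(x)
  -1/7 × log₂(1/7) = 0.4011
  -1/7 × log₂(1/7) = 0.4011
  -3/14 × log₂(3/14) = 0.4762
  -2/35 × log₂(2/35) = 0.2360
  -13/70 × log₂(13/70) = 0.4511
  -1/70 × log₂(1/70) = 0.0876
  -17/70 × log₂(17/70) = 0.4959
H(X) = 2.5488 bits


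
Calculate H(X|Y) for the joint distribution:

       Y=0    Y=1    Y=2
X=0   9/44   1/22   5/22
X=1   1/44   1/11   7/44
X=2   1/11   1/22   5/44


H(X|Y) = Σ_y p(y) H(X|Y=y)
  p(Y=0) = 7/22, H(X|Y=0) = 1.1981
  p(Y=1) = 2/11, H(X|Y=1) = 1.5000
  p(Y=2) = 1/2, H(X|Y=2) = 1.5285
H(X|Y) = 0.3182×1.1981 + 0.1818×1.5000 + 0.5000×1.5285 = 1.4182 bits


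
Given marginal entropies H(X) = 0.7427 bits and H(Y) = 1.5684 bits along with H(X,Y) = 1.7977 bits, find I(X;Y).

I(X;Y) = H(X) + H(Y) - H(X,Y)
I(X;Y) = 0.7427 + 1.5684 - 1.7977 = 0.5134 bits


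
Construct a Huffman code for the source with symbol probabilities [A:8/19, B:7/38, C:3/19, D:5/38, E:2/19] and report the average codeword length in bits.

Huffman tree construction:
Combine smallest probabilities repeatedly
Resulting codes:
  A: 0 (length 1)
  B: 111 (length 3)
  C: 110 (length 3)
  D: 101 (length 3)
  E: 100 (length 3)
Average length = Σ p(s) × length(s) = 2.1579 bits


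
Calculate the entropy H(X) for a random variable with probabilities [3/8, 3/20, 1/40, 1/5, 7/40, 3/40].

H(X) = -Σ p(x) log₂ p(x)
  -3/8 × log₂(3/8) = 0.5306
  -3/20 × log₂(3/20) = 0.4105
  -1/40 × log₂(1/40) = 0.1330
  -1/5 × log₂(1/5) = 0.4644
  -7/40 × log₂(7/40) = 0.4401
  -3/40 × log₂(3/40) = 0.2803
H(X) = 2.2589 bits


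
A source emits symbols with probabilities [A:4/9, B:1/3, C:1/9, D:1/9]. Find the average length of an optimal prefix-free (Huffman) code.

Huffman tree construction:
Combine smallest probabilities repeatedly
Resulting codes:
  A: 0 (length 1)
  B: 11 (length 2)
  C: 100 (length 3)
  D: 101 (length 3)
Average length = Σ p(s) × length(s) = 1.7778 bits


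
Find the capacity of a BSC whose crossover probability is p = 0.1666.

For BSC with error probability p:
C = 1 - H(p) where H(p) is binary entropy
H(0.1666) = -0.1666 × log₂(0.1666) - 0.8334 × log₂(0.8334)
H(p) = 0.6499
C = 1 - 0.6499 = 0.3501 bits/use


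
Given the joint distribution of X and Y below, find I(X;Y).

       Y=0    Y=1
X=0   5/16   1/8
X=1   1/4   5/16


H(X) = 0.9887, H(Y) = 0.9887, H(X,Y) = 1.9238
I(X;Y) = H(X) + H(Y) - H(X,Y) = 0.0536 bits


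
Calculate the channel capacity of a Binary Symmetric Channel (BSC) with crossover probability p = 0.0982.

For BSC with error probability p:
C = 1 - H(p) where H(p) is binary entropy
H(0.0982) = -0.0982 × log₂(0.0982) - 0.9018 × log₂(0.9018)
H(p) = 0.4633
C = 1 - 0.4633 = 0.5367 bits/use


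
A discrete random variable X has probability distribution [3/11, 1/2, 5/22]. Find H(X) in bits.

H(X) = -Σ p(x) log₂ p(x)
  -3/11 × log₂(3/11) = 0.5112
  -1/2 × log₂(1/2) = 0.5000
  -5/22 × log₂(5/22) = 0.4858
H(X) = 1.4970 bits


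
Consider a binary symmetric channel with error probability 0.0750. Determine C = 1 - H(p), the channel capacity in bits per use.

For BSC with error probability p:
C = 1 - H(p) where H(p) is binary entropy
H(0.0750) = -0.0750 × log₂(0.0750) - 0.9250 × log₂(0.9250)
H(p) = 0.3843
C = 1 - 0.3843 = 0.6157 bits/use


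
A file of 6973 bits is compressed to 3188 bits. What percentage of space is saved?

Space savings = (1 - Compressed/Original) × 100%
= (1 - 3188/6973) × 100%
= 54.28%


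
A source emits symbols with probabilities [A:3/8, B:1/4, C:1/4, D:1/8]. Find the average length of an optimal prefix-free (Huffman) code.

Huffman tree construction:
Combine smallest probabilities repeatedly
Resulting codes:
  A: 11 (length 2)
  B: 01 (length 2)
  C: 10 (length 2)
  D: 00 (length 2)
Average length = Σ p(s) × length(s) = 2.0000 bits


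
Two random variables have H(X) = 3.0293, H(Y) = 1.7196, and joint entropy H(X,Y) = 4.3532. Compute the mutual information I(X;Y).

I(X;Y) = H(X) + H(Y) - H(X,Y)
I(X;Y) = 3.0293 + 1.7196 - 4.3532 = 0.3957 bits


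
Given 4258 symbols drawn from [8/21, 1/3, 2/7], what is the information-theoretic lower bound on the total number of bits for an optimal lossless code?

Entropy H = 1.5751 bits/symbol
Minimum bits = H × n = 1.5751 × 4258
= 6706.84 bits


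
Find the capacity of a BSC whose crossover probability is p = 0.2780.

For BSC with error probability p:
C = 1 - H(p) where H(p) is binary entropy
H(0.2780) = -0.2780 × log₂(0.2780) - 0.7220 × log₂(0.7220)
H(p) = 0.8527
C = 1 - 0.8527 = 0.1473 bits/use


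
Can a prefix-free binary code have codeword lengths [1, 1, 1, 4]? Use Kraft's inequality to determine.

Kraft inequality: Σ 2^(-l_i) ≤ 1 for prefix-free code
Calculating: 2^(-1) + 2^(-1) + 2^(-1) + 2^(-4)
= 0.5 + 0.5 + 0.5 + 0.0625
= 1.5625
Since 1.5625 > 1, prefix-free code does not exist


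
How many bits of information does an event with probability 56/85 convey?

Information content I(x) = -log₂(p(x))
I = -log₂(56/85) = -log₂(0.6588)
I = 0.6020 bits


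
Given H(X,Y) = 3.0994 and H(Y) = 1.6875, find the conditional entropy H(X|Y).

Chain rule: H(X,Y) = H(X|Y) + H(Y)
H(X|Y) = H(X,Y) - H(Y) = 3.0994 - 1.6875 = 1.4119 bits


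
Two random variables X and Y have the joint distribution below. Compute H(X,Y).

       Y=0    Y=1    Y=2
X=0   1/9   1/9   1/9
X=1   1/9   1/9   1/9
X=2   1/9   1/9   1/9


H(X,Y) = -Σ p(x,y) log₂ p(x,y)
  p(0,0)=1/9: -0.1111 × log₂(0.1111) = 0.3522
  p(0,1)=1/9: -0.1111 × log₂(0.1111) = 0.3522
  p(0,2)=1/9: -0.1111 × log₂(0.1111) = 0.3522
  p(1,0)=1/9: -0.1111 × log₂(0.1111) = 0.3522
  p(1,1)=1/9: -0.1111 × log₂(0.1111) = 0.3522
  p(1,2)=1/9: -0.1111 × log₂(0.1111) = 0.3522
  p(2,0)=1/9: -0.1111 × log₂(0.1111) = 0.3522
  p(2,1)=1/9: -0.1111 × log₂(0.1111) = 0.3522
  p(2,2)=1/9: -0.1111 × log₂(0.1111) = 0.3522
H(X,Y) = 3.1699 bits


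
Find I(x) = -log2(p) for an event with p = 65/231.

Information content I(x) = -log₂(p(x))
I = -log₂(65/231) = -log₂(0.2814)
I = 1.8294 bits


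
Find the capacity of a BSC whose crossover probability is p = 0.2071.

For BSC with error probability p:
C = 1 - H(p) where H(p) is binary entropy
H(0.2071) = -0.2071 × log₂(0.2071) - 0.7929 × log₂(0.7929)
H(p) = 0.7359
C = 1 - 0.7359 = 0.2641 bits/use


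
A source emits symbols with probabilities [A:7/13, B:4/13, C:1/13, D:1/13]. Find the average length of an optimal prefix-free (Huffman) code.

Huffman tree construction:
Combine smallest probabilities repeatedly
Resulting codes:
  A: 1 (length 1)
  B: 01 (length 2)
  C: 000 (length 3)
  D: 001 (length 3)
Average length = Σ p(s) × length(s) = 1.6154 bits


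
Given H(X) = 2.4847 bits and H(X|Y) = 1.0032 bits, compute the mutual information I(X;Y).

I(X;Y) = H(X) - H(X|Y)
I(X;Y) = 2.4847 - 1.0032 = 1.4815 bits


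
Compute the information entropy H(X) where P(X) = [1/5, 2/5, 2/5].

H(X) = -Σ p(x) log₂ p(x)
  -1/5 × log₂(1/5) = 0.4644
  -2/5 × log₂(2/5) = 0.5288
  -2/5 × log₂(2/5) = 0.5288
H(X) = 1.5219 bits


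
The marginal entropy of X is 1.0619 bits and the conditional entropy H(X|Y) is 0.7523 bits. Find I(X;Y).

I(X;Y) = H(X) - H(X|Y)
I(X;Y) = 1.0619 - 0.7523 = 0.3096 bits


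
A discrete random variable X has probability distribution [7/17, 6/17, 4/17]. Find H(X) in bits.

H(X) = -Σ p(x) log₂ p(x)
  -7/17 × log₂(7/17) = 0.5271
  -6/17 × log₂(6/17) = 0.5303
  -4/17 × log₂(4/17) = 0.4912
H(X) = 1.5486 bits


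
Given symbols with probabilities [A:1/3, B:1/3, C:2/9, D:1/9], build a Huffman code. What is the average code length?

Huffman tree construction:
Combine smallest probabilities repeatedly
Resulting codes:
  A: 10 (length 2)
  B: 11 (length 2)
  C: 01 (length 2)
  D: 00 (length 2)
Average length = Σ p(s) × length(s) = 2.0000 bits


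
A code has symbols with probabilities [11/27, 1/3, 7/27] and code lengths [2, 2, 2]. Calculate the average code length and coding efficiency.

Average length L = Σ p_i × l_i = 2.0000 bits
Entropy H = 1.5610 bits
Efficiency η = H/L × 100% = 78.05%


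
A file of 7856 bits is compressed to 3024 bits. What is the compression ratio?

Compression ratio = Original / Compressed
= 7856 / 3024 = 2.60:1


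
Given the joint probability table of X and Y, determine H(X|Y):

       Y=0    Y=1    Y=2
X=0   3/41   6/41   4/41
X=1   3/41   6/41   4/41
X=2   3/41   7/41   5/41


H(X|Y) = Σ_y p(y) H(X|Y=y)
  p(Y=0) = 9/41, H(X|Y=0) = 1.5850
  p(Y=1) = 19/41, H(X|Y=1) = 1.5810
  p(Y=2) = 13/41, H(X|Y=2) = 1.5766
H(X|Y) = 0.2195×1.5850 + 0.4634×1.5810 + 0.3171×1.5766 = 1.5805 bits


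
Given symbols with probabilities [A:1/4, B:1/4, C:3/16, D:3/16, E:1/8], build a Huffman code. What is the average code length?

Huffman tree construction:
Combine smallest probabilities repeatedly
Resulting codes:
  A: 01 (length 2)
  B: 10 (length 2)
  C: 111 (length 3)
  D: 00 (length 2)
  E: 110 (length 3)
Average length = Σ p(s) × length(s) = 2.3125 bits


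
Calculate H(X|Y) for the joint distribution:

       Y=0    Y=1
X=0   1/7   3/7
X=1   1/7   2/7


H(X|Y) = Σ_y p(y) H(X|Y=y)
  p(Y=0) = 2/7, H(X|Y=0) = 1.0000
  p(Y=1) = 5/7, H(X|Y=1) = 0.9710
H(X|Y) = 0.2857×1.0000 + 0.7143×0.9710 = 0.9793 bits


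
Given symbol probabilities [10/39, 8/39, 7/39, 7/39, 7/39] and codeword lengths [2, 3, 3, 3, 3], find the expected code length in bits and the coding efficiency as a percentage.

Average length L = Σ p_i × l_i = 2.7436 bits
Entropy H = 2.3066 bits
Efficiency η = H/L × 100% = 84.07%


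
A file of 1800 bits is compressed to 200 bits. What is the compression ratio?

Compression ratio = Original / Compressed
= 1800 / 200 = 9.00:1


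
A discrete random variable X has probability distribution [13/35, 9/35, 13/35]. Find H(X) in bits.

H(X) = -Σ p(x) log₂ p(x)
  -13/35 × log₂(13/35) = 0.5307
  -9/35 × log₂(9/35) = 0.5038
  -13/35 × log₂(13/35) = 0.5307
H(X) = 1.5653 bits


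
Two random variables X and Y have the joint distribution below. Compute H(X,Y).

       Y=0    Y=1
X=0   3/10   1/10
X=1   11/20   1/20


H(X,Y) = -Σ p(x,y) log₂ p(x,y)
  p(0,0)=3/10: -0.3000 × log₂(0.3000) = 0.5211
  p(0,1)=1/10: -0.1000 × log₂(0.1000) = 0.3322
  p(1,0)=11/20: -0.5500 × log₂(0.5500) = 0.4744
  p(1,1)=1/20: -0.0500 × log₂(0.0500) = 0.2161
H(X,Y) = 1.5438 bits


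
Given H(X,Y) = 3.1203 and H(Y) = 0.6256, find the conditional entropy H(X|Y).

Chain rule: H(X,Y) = H(X|Y) + H(Y)
H(X|Y) = H(X,Y) - H(Y) = 3.1203 - 0.6256 = 2.4947 bits


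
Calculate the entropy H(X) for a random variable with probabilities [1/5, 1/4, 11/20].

H(X) = -Σ p(x) log₂ p(x)
  -1/5 × log₂(1/5) = 0.4644
  -1/4 × log₂(1/4) = 0.5000
  -11/20 × log₂(11/20) = 0.4744
H(X) = 1.4388 bits


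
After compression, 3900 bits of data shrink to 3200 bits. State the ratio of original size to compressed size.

Compression ratio = Original / Compressed
= 3900 / 3200 = 1.22:1


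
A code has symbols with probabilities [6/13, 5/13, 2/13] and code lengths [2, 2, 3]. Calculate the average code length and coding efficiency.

Average length L = Σ p_i × l_i = 2.1538 bits
Entropy H = 1.4605 bits
Efficiency η = H/L × 100% = 67.81%


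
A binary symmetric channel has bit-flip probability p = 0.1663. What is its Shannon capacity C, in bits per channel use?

For BSC with error probability p:
C = 1 - H(p) where H(p) is binary entropy
H(0.1663) = -0.1663 × log₂(0.1663) - 0.8337 × log₂(0.8337)
H(p) = 0.6492
C = 1 - 0.6492 = 0.3508 bits/use


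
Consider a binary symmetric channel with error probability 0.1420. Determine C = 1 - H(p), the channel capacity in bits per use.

For BSC with error probability p:
C = 1 - H(p) where H(p) is binary entropy
H(0.1420) = -0.1420 × log₂(0.1420) - 0.8580 × log₂(0.8580)
H(p) = 0.5895
C = 1 - 0.5895 = 0.4105 bits/use


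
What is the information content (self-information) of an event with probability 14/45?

Information content I(x) = -log₂(p(x))
I = -log₂(14/45) = -log₂(0.3111)
I = 1.6845 bits


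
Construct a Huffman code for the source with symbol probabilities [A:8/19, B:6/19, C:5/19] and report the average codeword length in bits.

Huffman tree construction:
Combine smallest probabilities repeatedly
Resulting codes:
  A: 0 (length 1)
  B: 11 (length 2)
  C: 10 (length 2)
Average length = Σ p(s) × length(s) = 1.5789 bits


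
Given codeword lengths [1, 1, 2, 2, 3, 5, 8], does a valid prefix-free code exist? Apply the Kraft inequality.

Kraft inequality: Σ 2^(-l_i) ≤ 1 for prefix-free code
Calculating: 2^(-1) + 2^(-1) + 2^(-2) + 2^(-2) + 2^(-3) + 2^(-5) + 2^(-8)
= 0.5 + 0.5 + 0.25 + 0.25 + 0.125 + 0.03125 + 0.00390625
= 1.6602
Since 1.6602 > 1, prefix-free code does not exist


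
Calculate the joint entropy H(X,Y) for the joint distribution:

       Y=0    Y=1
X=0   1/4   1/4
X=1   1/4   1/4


H(X,Y) = -Σ p(x,y) log₂ p(x,y)
  p(0,0)=1/4: -0.2500 × log₂(0.2500) = 0.5000
  p(0,1)=1/4: -0.2500 × log₂(0.2500) = 0.5000
  p(1,0)=1/4: -0.2500 × log₂(0.2500) = 0.5000
  p(1,1)=1/4: -0.2500 × log₂(0.2500) = 0.5000
H(X,Y) = 2.0000 bits


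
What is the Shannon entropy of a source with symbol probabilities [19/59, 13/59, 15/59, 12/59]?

H(X) = -Σ p(x) log₂ p(x)
  -19/59 × log₂(19/59) = 0.5264
  -13/59 × log₂(13/59) = 0.4808
  -15/59 × log₂(15/59) = 0.5023
  -12/59 × log₂(12/59) = 0.4673
H(X) = 1.9769 bits


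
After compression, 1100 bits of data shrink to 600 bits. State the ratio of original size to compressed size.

Compression ratio = Original / Compressed
= 1100 / 600 = 1.83:1


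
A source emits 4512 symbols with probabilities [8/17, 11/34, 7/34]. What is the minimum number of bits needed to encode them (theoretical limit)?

Entropy H = 1.5079 bits/symbol
Minimum bits = H × n = 1.5079 × 4512
= 6803.63 bits


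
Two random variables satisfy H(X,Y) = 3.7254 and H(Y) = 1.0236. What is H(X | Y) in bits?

Chain rule: H(X,Y) = H(X|Y) + H(Y)
H(X|Y) = H(X,Y) - H(Y) = 3.7254 - 1.0236 = 2.7018 bits


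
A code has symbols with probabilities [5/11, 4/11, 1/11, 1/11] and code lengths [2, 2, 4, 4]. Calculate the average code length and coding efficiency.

Average length L = Σ p_i × l_i = 2.3636 bits
Entropy H = 1.6767 bits
Efficiency η = H/L × 100% = 70.94%


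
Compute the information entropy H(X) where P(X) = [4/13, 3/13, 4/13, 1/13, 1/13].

H(X) = -Σ p(x) log₂ p(x)
  -4/13 × log₂(4/13) = 0.5232
  -3/13 × log₂(3/13) = 0.4882
  -4/13 × log₂(4/13) = 0.5232
  -1/13 × log₂(1/13) = 0.2846
  -1/13 × log₂(1/13) = 0.2846
H(X) = 2.1039 bits


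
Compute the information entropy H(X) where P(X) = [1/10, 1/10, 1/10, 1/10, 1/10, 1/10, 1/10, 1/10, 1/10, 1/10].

H(X) = -Σ p(x) log₂ p(x)
  -1/10 × log₂(1/10) = 0.3322
  -1/10 × log₂(1/10) = 0.3322
  -1/10 × log₂(1/10) = 0.3322
  -1/10 × log₂(1/10) = 0.3322
  -1/10 × log₂(1/10) = 0.3322
  -1/10 × log₂(1/10) = 0.3322
  -1/10 × log₂(1/10) = 0.3322
  -1/10 × log₂(1/10) = 0.3322
  -1/10 × log₂(1/10) = 0.3322
  -1/10 × log₂(1/10) = 0.3322
H(X) = 3.3219 bits


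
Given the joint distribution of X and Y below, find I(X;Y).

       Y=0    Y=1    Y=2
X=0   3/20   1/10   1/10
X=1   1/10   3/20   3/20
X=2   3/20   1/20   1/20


H(X) = 1.5589, H(Y) = 1.5710, H(X,Y) = 3.0710
I(X;Y) = H(X) + H(Y) - H(X,Y) = 0.0589 bits


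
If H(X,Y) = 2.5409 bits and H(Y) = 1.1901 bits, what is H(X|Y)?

Chain rule: H(X,Y) = H(X|Y) + H(Y)
H(X|Y) = H(X,Y) - H(Y) = 2.5409 - 1.1901 = 1.3508 bits


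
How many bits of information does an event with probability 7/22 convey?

Information content I(x) = -log₂(p(x))
I = -log₂(7/22) = -log₂(0.3182)
I = 1.6521 bits


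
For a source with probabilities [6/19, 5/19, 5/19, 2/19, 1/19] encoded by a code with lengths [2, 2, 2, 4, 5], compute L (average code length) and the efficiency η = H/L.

Average length L = Σ p_i × l_i = 2.3684 bits
Entropy H = 2.1043 bits
Efficiency η = H/L × 100% = 88.85%


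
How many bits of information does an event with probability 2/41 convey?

Information content I(x) = -log₂(p(x))
I = -log₂(2/41) = -log₂(0.0488)
I = 4.3576 bits


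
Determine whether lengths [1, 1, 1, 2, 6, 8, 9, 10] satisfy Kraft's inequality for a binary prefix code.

Kraft inequality: Σ 2^(-l_i) ≤ 1 for prefix-free code
Calculating: 2^(-1) + 2^(-1) + 2^(-1) + 2^(-2) + 2^(-6) + 2^(-8) + 2^(-9) + 2^(-10)
= 0.5 + 0.5 + 0.5 + 0.25 + 0.015625 + 0.00390625 + 0.001953125 + 0.0009765625
= 1.7725
Since 1.7725 > 1, prefix-free code does not exist


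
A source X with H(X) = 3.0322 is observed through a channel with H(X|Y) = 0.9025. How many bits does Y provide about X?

I(X;Y) = H(X) - H(X|Y)
I(X;Y) = 3.0322 - 0.9025 = 2.1297 bits


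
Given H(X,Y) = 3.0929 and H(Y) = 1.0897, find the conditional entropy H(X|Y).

Chain rule: H(X,Y) = H(X|Y) + H(Y)
H(X|Y) = H(X,Y) - H(Y) = 3.0929 - 1.0897 = 2.0032 bits


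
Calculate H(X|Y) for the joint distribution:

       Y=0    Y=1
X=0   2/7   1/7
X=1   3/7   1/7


H(X|Y) = Σ_y p(y) H(X|Y=y)
  p(Y=0) = 5/7, H(X|Y=0) = 0.9710
  p(Y=1) = 2/7, H(X|Y=1) = 1.0000
H(X|Y) = 0.7143×0.9710 + 0.2857×1.0000 = 0.9793 bits


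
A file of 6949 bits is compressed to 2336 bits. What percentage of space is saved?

Space savings = (1 - Compressed/Original) × 100%
= (1 - 2336/6949) × 100%
= 66.38%


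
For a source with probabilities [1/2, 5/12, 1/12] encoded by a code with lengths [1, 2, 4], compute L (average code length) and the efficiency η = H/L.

Average length L = Σ p_i × l_i = 1.6667 bits
Entropy H = 1.3250 bits
Efficiency η = H/L × 100% = 79.50%


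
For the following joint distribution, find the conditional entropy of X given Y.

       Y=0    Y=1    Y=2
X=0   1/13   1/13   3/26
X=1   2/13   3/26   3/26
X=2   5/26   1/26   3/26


H(X|Y) = Σ_y p(y) H(X|Y=y)
  p(Y=0) = 11/26, H(X|Y=0) = 1.4949
  p(Y=1) = 3/13, H(X|Y=1) = 1.4591
  p(Y=2) = 9/26, H(X|Y=2) = 1.5850
H(X|Y) = 0.4231×1.4949 + 0.2308×1.4591 + 0.3462×1.5850 = 1.5178 bits


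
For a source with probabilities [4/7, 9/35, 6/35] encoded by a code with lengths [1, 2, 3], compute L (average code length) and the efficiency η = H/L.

Average length L = Σ p_i × l_i = 1.6000 bits
Entropy H = 1.4013 bits
Efficiency η = H/L × 100% = 87.58%


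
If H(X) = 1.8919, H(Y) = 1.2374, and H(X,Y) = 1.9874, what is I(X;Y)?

I(X;Y) = H(X) + H(Y) - H(X,Y)
I(X;Y) = 1.8919 + 1.2374 - 1.9874 = 1.1419 bits


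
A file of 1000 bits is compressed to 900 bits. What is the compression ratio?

Compression ratio = Original / Compressed
= 1000 / 900 = 1.11:1


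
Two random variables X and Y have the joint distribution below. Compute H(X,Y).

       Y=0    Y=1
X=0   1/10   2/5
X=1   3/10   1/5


H(X,Y) = -Σ p(x,y) log₂ p(x,y)
  p(0,0)=1/10: -0.1000 × log₂(0.1000) = 0.3322
  p(0,1)=2/5: -0.4000 × log₂(0.4000) = 0.5288
  p(1,0)=3/10: -0.3000 × log₂(0.3000) = 0.5211
  p(1,1)=1/5: -0.2000 × log₂(0.2000) = 0.4644
H(X,Y) = 1.8464 bits


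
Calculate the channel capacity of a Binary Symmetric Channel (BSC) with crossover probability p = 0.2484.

For BSC with error probability p:
C = 1 - H(p) where H(p) is binary entropy
H(0.2484) = -0.2484 × log₂(0.2484) - 0.7516 × log₂(0.7516)
H(p) = 0.8087
C = 1 - 0.8087 = 0.1913 bits/use


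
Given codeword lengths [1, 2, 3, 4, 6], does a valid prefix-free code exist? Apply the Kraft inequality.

Kraft inequality: Σ 2^(-l_i) ≤ 1 for prefix-free code
Calculating: 2^(-1) + 2^(-2) + 2^(-3) + 2^(-4) + 2^(-6)
= 0.5 + 0.25 + 0.125 + 0.0625 + 0.015625
= 0.9531
Since 0.9531 ≤ 1, prefix-free code exists


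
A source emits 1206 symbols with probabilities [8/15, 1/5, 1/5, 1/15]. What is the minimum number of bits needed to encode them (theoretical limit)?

Entropy H = 1.6729 bits/symbol
Minimum bits = H × n = 1.6729 × 1206
= 2017.52 bits


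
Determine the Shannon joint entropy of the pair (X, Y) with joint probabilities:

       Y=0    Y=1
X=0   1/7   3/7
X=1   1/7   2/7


H(X,Y) = -Σ p(x,y) log₂ p(x,y)
  p(0,0)=1/7: -0.1429 × log₂(0.1429) = 0.4011
  p(0,1)=3/7: -0.4286 × log₂(0.4286) = 0.5239
  p(1,0)=1/7: -0.1429 × log₂(0.1429) = 0.4011
  p(1,1)=2/7: -0.2857 × log₂(0.2857) = 0.5164
H(X,Y) = 1.8424 bits


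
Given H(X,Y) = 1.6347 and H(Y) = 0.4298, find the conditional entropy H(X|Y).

Chain rule: H(X,Y) = H(X|Y) + H(Y)
H(X|Y) = H(X,Y) - H(Y) = 1.6347 - 0.4298 = 1.2049 bits


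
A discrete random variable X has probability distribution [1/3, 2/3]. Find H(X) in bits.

H(X) = -Σ p(x) log₂ p(x)
  -1/3 × log₂(1/3) = 0.5283
  -2/3 × log₂(2/3) = 0.3900
H(X) = 0.9183 bits


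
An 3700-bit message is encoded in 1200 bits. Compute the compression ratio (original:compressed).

Compression ratio = Original / Compressed
= 3700 / 1200 = 3.08:1


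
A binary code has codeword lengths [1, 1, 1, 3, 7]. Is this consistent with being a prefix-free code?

Kraft inequality: Σ 2^(-l_i) ≤ 1 for prefix-free code
Calculating: 2^(-1) + 2^(-1) + 2^(-1) + 2^(-3) + 2^(-7)
= 0.5 + 0.5 + 0.5 + 0.125 + 0.0078125
= 1.6328
Since 1.6328 > 1, prefix-free code does not exist


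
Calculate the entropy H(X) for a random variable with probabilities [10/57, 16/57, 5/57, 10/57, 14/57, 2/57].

H(X) = -Σ p(x) log₂ p(x)
  -10/57 × log₂(10/57) = 0.4405
  -16/57 × log₂(16/57) = 0.5145
  -5/57 × log₂(5/57) = 0.3080
  -10/57 × log₂(10/57) = 0.4405
  -14/57 × log₂(14/57) = 0.4975
  -2/57 × log₂(2/57) = 0.1696
H(X) = 2.3706 bits


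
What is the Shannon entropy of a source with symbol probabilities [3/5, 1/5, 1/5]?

H(X) = -Σ p(x) log₂ p(x)
  -3/5 × log₂(3/5) = 0.4422
  -1/5 × log₂(1/5) = 0.4644
  -1/5 × log₂(1/5) = 0.4644
H(X) = 1.3710 bits


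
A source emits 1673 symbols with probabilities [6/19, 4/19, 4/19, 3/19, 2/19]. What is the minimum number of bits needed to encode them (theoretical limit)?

Entropy H = 2.2340 bits/symbol
Minimum bits = H × n = 2.2340 × 1673
= 3737.48 bits


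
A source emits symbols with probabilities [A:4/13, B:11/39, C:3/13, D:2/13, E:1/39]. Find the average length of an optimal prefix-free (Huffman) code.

Huffman tree construction:
Combine smallest probabilities repeatedly
Resulting codes:
  A: 11 (length 2)
  B: 10 (length 2)
  C: 01 (length 2)
  D: 001 (length 3)
  E: 000 (length 3)
Average length = Σ p(s) × length(s) = 2.1795 bits


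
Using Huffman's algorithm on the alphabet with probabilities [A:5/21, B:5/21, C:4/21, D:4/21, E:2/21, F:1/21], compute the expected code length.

Huffman tree construction:
Combine smallest probabilities repeatedly
Resulting codes:
  A: 01 (length 2)
  B: 10 (length 2)
  C: 111 (length 3)
  D: 00 (length 2)
  E: 1101 (length 4)
  F: 1100 (length 4)
Average length = Σ p(s) × length(s) = 2.4762 bits


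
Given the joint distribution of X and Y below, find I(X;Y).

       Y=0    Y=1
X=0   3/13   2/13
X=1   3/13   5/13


H(X) = 0.9612, H(Y) = 0.9957, H(X,Y) = 1.9220
I(X;Y) = H(X) + H(Y) - H(X,Y) = 0.0349 bits


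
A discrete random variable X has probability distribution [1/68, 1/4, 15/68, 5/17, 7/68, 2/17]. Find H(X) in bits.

H(X) = -Σ p(x) log₂ p(x)
  -1/68 × log₂(1/68) = 0.0895
  -1/4 × log₂(1/4) = 0.5000
  -15/68 × log₂(15/68) = 0.4810
  -5/17 × log₂(5/17) = 0.5193
  -7/68 × log₂(7/68) = 0.3377
  -2/17 × log₂(2/17) = 0.3632
H(X) = 2.2907 bits


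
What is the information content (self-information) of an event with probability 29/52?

Information content I(x) = -log₂(p(x))
I = -log₂(29/52) = -log₂(0.5577)
I = 0.8425 bits


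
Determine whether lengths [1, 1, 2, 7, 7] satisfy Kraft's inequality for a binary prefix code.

Kraft inequality: Σ 2^(-l_i) ≤ 1 for prefix-free code
Calculating: 2^(-1) + 2^(-1) + 2^(-2) + 2^(-7) + 2^(-7)
= 0.5 + 0.5 + 0.25 + 0.0078125 + 0.0078125
= 1.2656
Since 1.2656 > 1, prefix-free code does not exist


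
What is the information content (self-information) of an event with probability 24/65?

Information content I(x) = -log₂(p(x))
I = -log₂(24/65) = -log₂(0.3692)
I = 1.4374 bits


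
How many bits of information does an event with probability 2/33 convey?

Information content I(x) = -log₂(p(x))
I = -log₂(2/33) = -log₂(0.0606)
I = 4.0444 bits


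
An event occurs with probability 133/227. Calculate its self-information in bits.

Information content I(x) = -log₂(p(x))
I = -log₂(133/227) = -log₂(0.5859)
I = 0.7713 bits


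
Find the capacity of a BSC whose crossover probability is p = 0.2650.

For BSC with error probability p:
C = 1 - H(p) where H(p) is binary entropy
H(0.2650) = -0.2650 × log₂(0.2650) - 0.7350 × log₂(0.7350)
H(p) = 0.8342
C = 1 - 0.8342 = 0.1658 bits/use


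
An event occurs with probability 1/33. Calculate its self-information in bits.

Information content I(x) = -log₂(p(x))
I = -log₂(1/33) = -log₂(0.0303)
I = 5.0444 bits
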